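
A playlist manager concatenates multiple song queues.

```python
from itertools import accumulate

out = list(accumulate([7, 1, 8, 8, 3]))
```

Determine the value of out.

Step 1: accumulate computes running sums:
  + 7 = 7
  + 1 = 8
  + 8 = 16
  + 8 = 24
  + 3 = 27
Therefore out = [7, 8, 16, 24, 27].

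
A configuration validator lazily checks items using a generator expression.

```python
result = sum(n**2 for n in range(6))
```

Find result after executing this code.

Step 1: Compute n**2 for each n in range(6):
  n=0: 0**2 = 0
  n=1: 1**2 = 1
  n=2: 2**2 = 4
  n=3: 3**2 = 9
  n=4: 4**2 = 16
  n=5: 5**2 = 25
Step 2: sum = 0 + 1 + 4 + 9 + 16 + 25 = 55.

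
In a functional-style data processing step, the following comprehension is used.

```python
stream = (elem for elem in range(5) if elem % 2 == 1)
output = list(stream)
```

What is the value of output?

Step 1: Filter range(5) keeping only odd values:
  elem=0: even, excluded
  elem=1: odd, included
  elem=2: even, excluded
  elem=3: odd, included
  elem=4: even, excluded
Therefore output = [1, 3].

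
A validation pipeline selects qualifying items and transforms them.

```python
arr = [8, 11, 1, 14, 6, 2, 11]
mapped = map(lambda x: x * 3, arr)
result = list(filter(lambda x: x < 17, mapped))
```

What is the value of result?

Step 1: Map x * 3:
  8 -> 24
  11 -> 33
  1 -> 3
  14 -> 42
  6 -> 18
  2 -> 6
  11 -> 33
Step 2: Filter for < 17:
  24: removed
  33: removed
  3: kept
  42: removed
  18: removed
  6: kept
  33: removed
Therefore result = [3, 6].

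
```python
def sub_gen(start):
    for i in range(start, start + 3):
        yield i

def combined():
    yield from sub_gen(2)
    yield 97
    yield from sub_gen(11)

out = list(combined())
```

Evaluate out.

Step 1: combined() delegates to sub_gen(2):
  yield 2
  yield 3
  yield 4
Step 2: yield 97
Step 3: Delegates to sub_gen(11):
  yield 11
  yield 12
  yield 13
Therefore out = [2, 3, 4, 97, 11, 12, 13].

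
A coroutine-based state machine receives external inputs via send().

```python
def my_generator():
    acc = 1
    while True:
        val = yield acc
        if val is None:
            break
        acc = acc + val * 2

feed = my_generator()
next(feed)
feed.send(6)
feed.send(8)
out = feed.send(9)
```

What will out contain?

Step 1: next() -> yield acc=1.
Step 2: send(6) -> val=6, acc = 1 + 6*2 = 13, yield 13.
Step 3: send(8) -> val=8, acc = 13 + 8*2 = 29, yield 29.
Step 4: send(9) -> val=9, acc = 29 + 9*2 = 47, yield 47.
Therefore out = 47.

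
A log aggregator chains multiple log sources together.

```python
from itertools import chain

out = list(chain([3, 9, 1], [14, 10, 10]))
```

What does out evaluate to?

Step 1: chain() concatenates iterables: [3, 9, 1] + [14, 10, 10].
Therefore out = [3, 9, 1, 14, 10, 10].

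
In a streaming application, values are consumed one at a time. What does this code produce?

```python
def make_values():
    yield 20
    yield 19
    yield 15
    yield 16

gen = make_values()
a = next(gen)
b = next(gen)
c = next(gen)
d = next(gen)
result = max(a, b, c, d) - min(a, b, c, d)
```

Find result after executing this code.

Step 1: Create generator and consume all values:
  a = next(gen) = 20
  b = next(gen) = 19
  c = next(gen) = 15
  d = next(gen) = 16
Step 2: max = 20, min = 15, result = 20 - 15 = 5.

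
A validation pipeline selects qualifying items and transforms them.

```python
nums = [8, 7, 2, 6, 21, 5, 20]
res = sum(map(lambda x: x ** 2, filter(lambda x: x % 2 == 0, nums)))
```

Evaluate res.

Step 1: Filter even numbers from [8, 7, 2, 6, 21, 5, 20]: [8, 2, 6, 20]
Step 2: Square each: [64, 4, 36, 400]
Step 3: Sum = 504.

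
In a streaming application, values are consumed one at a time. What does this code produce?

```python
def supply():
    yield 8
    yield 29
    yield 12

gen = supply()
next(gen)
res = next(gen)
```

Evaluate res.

Step 1: supply() creates a generator.
Step 2: next(gen) yields 8 (consumed and discarded).
Step 3: next(gen) yields 29, assigned to res.
Therefore res = 29.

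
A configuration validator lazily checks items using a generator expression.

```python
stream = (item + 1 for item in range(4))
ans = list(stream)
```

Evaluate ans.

Step 1: For each item in range(4), compute item+1:
  item=0: 0+1 = 1
  item=1: 1+1 = 2
  item=2: 2+1 = 3
  item=3: 3+1 = 4
Therefore ans = [1, 2, 3, 4].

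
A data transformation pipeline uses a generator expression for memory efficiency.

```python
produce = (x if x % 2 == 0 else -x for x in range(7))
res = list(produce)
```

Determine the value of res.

Step 1: For each x in range(7), yield x if even, else -x:
  x=0: even, yield 0
  x=1: odd, yield -1
  x=2: even, yield 2
  x=3: odd, yield -3
  x=4: even, yield 4
  x=5: odd, yield -5
  x=6: even, yield 6
Therefore res = [0, -1, 2, -3, 4, -5, 6].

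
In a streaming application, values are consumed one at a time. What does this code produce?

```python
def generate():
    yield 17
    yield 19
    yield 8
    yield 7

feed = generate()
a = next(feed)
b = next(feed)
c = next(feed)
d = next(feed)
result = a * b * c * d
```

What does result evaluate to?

Step 1: Create generator and consume all values:
  a = next(feed) = 17
  b = next(feed) = 19
  c = next(feed) = 8
  d = next(feed) = 7
Step 2: result = 17 * 19 * 8 * 7 = 18088.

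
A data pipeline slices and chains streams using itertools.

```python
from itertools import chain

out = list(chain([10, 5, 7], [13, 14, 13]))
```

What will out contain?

Step 1: chain() concatenates iterables: [10, 5, 7] + [13, 14, 13].
Therefore out = [10, 5, 7, 13, 14, 13].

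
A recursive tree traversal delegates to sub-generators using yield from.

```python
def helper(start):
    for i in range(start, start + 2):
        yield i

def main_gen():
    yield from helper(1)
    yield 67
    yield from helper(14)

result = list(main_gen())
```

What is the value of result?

Step 1: main_gen() delegates to helper(1):
  yield 1
  yield 2
Step 2: yield 67
Step 3: Delegates to helper(14):
  yield 14
  yield 15
Therefore result = [1, 2, 67, 14, 15].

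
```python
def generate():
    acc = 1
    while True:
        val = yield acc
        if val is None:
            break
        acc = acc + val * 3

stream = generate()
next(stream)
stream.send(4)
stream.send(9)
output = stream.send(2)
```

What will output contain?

Step 1: next() -> yield acc=1.
Step 2: send(4) -> val=4, acc = 1 + 4*3 = 13, yield 13.
Step 3: send(9) -> val=9, acc = 13 + 9*3 = 40, yield 40.
Step 4: send(2) -> val=2, acc = 40 + 2*3 = 46, yield 46.
Therefore output = 46.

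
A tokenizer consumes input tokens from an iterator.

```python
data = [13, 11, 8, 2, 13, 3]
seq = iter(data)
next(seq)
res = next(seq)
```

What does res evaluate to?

Step 1: Create iterator over [13, 11, 8, 2, 13, 3].
Step 2: next() consumes 13.
Step 3: next() returns 11.
Therefore res = 11.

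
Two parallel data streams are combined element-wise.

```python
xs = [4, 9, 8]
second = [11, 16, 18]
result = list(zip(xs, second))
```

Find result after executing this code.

Step 1: zip pairs elements at same index:
  Index 0: (4, 11)
  Index 1: (9, 16)
  Index 2: (8, 18)
Therefore result = [(4, 11), (9, 16), (8, 18)].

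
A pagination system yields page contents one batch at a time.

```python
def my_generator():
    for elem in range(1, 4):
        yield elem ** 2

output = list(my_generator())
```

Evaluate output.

Step 1: For each elem in range(1, 4), yield elem**2:
  elem=1: yield 1**2 = 1
  elem=2: yield 2**2 = 4
  elem=3: yield 3**2 = 9
Therefore output = [1, 4, 9].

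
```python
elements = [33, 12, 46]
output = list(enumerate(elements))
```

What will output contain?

Step 1: enumerate pairs each element with its index:
  (0, 33)
  (1, 12)
  (2, 46)
Therefore output = [(0, 33), (1, 12), (2, 46)].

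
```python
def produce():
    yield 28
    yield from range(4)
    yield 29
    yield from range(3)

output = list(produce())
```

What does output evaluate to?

Step 1: Trace yields in order:
  yield 28
  yield 0
  yield 1
  yield 2
  yield 3
  yield 29
  yield 0
  yield 1
  yield 2
Therefore output = [28, 0, 1, 2, 3, 29, 0, 1, 2].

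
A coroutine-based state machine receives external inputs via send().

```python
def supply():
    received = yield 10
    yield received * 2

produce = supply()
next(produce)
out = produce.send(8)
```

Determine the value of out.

Step 1: next(produce) advances to first yield, producing 10.
Step 2: send(8) resumes, received = 8.
Step 3: yield received * 2 = 8 * 2 = 16.
Therefore out = 16.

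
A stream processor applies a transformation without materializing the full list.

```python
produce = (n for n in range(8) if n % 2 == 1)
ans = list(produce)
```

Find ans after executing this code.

Step 1: Filter range(8) keeping only odd values:
  n=0: even, excluded
  n=1: odd, included
  n=2: even, excluded
  n=3: odd, included
  n=4: even, excluded
  n=5: odd, included
  n=6: even, excluded
  n=7: odd, included
Therefore ans = [1, 3, 5, 7].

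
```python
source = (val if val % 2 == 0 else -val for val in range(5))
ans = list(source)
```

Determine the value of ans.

Step 1: For each val in range(5), yield val if even, else -val:
  val=0: even, yield 0
  val=1: odd, yield -1
  val=2: even, yield 2
  val=3: odd, yield -3
  val=4: even, yield 4
Therefore ans = [0, -1, 2, -3, 4].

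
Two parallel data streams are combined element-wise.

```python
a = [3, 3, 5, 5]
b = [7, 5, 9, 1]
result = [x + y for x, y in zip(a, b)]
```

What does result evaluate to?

Step 1: Add corresponding elements:
  3 + 7 = 10
  3 + 5 = 8
  5 + 9 = 14
  5 + 1 = 6
Therefore result = [10, 8, 14, 6].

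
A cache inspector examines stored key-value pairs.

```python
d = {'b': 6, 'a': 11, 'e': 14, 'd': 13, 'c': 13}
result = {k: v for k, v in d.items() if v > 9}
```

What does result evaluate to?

Step 1: Filter items where value > 9:
  'b': 6 <= 9: removed
  'a': 11 > 9: kept
  'e': 14 > 9: kept
  'd': 13 > 9: kept
  'c': 13 > 9: kept
Therefore result = {'a': 11, 'e': 14, 'd': 13, 'c': 13}.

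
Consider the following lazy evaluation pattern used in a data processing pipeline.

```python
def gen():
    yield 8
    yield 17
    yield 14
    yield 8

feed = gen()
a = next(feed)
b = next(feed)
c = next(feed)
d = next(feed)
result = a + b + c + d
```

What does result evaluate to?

Step 1: Create generator and consume all values:
  a = next(feed) = 8
  b = next(feed) = 17
  c = next(feed) = 14
  d = next(feed) = 8
Step 2: result = 8 + 17 + 14 + 8 = 47.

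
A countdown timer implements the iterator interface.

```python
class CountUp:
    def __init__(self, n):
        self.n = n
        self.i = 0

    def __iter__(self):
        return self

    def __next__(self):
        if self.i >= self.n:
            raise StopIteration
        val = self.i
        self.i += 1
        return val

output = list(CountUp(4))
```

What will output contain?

Step 1: CountUp(4) creates an iterator counting 0 to 3.
Step 2: list() consumes all values: [0, 1, 2, 3].
Therefore output = [0, 1, 2, 3].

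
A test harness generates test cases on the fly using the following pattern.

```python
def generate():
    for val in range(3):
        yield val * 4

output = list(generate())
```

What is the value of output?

Step 1: For each val in range(3), yield val * 4:
  val=0: yield 0 * 4 = 0
  val=1: yield 1 * 4 = 4
  val=2: yield 2 * 4 = 8
Therefore output = [0, 4, 8].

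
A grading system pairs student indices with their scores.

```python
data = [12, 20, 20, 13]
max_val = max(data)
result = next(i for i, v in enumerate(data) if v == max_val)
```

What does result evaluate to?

Step 1: max([12, 20, 20, 13]) = 20.
Step 2: Find first index where value == 20:
  Index 0: 12 != 20
  Index 1: 20 == 20, found!
Therefore result = 1.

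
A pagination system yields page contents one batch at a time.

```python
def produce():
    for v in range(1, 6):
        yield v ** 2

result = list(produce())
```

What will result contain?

Step 1: For each v in range(1, 6), yield v**2:
  v=1: yield 1**2 = 1
  v=2: yield 2**2 = 4
  v=3: yield 3**2 = 9
  v=4: yield 4**2 = 16
  v=5: yield 5**2 = 25
Therefore result = [1, 4, 9, 16, 25].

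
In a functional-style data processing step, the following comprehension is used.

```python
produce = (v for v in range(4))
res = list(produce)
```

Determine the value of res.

Step 1: Generator expression iterates range(4): [0, 1, 2, 3].
Step 2: list() collects all values.
Therefore res = [0, 1, 2, 3].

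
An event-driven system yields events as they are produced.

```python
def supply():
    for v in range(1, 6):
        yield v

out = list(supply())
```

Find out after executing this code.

Step 1: The generator yields each value from range(1, 6).
Step 2: list() consumes all yields: [1, 2, 3, 4, 5].
Therefore out = [1, 2, 3, 4, 5].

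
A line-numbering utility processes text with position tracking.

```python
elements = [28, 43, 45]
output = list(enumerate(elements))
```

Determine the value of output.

Step 1: enumerate pairs each element with its index:
  (0, 28)
  (1, 43)
  (2, 45)
Therefore output = [(0, 28), (1, 43), (2, 45)].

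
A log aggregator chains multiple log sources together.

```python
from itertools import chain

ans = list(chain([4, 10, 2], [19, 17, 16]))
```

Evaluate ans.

Step 1: chain() concatenates iterables: [4, 10, 2] + [19, 17, 16].
Therefore ans = [4, 10, 2, 19, 17, 16].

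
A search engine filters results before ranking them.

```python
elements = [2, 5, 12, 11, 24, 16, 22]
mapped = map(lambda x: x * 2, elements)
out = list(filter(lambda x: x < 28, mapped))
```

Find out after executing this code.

Step 1: Map x * 2:
  2 -> 4
  5 -> 10
  12 -> 24
  11 -> 22
  24 -> 48
  16 -> 32
  22 -> 44
Step 2: Filter for < 28:
  4: kept
  10: kept
  24: kept
  22: kept
  48: removed
  32: removed
  44: removed
Therefore out = [4, 10, 24, 22].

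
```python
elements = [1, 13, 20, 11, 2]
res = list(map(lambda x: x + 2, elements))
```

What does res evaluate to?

Step 1: Apply lambda x: x + 2 to each element:
  1 -> 3
  13 -> 15
  20 -> 22
  11 -> 13
  2 -> 4
Therefore res = [3, 15, 22, 13, 4].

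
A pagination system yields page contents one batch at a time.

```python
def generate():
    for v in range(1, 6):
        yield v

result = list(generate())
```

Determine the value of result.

Step 1: The generator yields each value from range(1, 6).
Step 2: list() consumes all yields: [1, 2, 3, 4, 5].
Therefore result = [1, 2, 3, 4, 5].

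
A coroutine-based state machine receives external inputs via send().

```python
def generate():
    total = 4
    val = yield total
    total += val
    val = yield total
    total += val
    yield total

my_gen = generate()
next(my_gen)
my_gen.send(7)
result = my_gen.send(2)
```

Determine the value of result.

Step 1: next() -> yield total=4.
Step 2: send(7) -> val=7, total = 4+7 = 11, yield 11.
Step 3: send(2) -> val=2, total = 11+2 = 13, yield 13.
Therefore result = 13.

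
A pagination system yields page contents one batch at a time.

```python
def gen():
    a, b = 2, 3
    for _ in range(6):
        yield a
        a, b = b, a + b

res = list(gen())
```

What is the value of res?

Step 1: Fibonacci-like sequence starting with a=2, b=3:
  Iteration 1: yield a=2, then a,b = 3,5
  Iteration 2: yield a=3, then a,b = 5,8
  Iteration 3: yield a=5, then a,b = 8,13
  Iteration 4: yield a=8, then a,b = 13,21
  Iteration 5: yield a=13, then a,b = 21,34
  Iteration 6: yield a=21, then a,b = 34,55
Therefore res = [2, 3, 5, 8, 13, 21].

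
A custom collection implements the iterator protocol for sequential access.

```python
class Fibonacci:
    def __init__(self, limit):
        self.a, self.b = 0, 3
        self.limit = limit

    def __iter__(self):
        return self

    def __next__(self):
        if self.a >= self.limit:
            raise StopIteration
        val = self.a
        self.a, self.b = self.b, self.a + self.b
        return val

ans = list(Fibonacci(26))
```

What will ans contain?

Step 1: Fibonacci-like sequence (a=0, b=3) until >= 26:
  Yield 0, then a,b = 3,3
  Yield 3, then a,b = 3,6
  Yield 3, then a,b = 6,9
  Yield 6, then a,b = 9,15
  Yield 9, then a,b = 15,24
  Yield 15, then a,b = 24,39
  Yield 24, then a,b = 39,63
Step 2: 39 >= 26, stop.
Therefore ans = [0, 3, 3, 6, 9, 15, 24].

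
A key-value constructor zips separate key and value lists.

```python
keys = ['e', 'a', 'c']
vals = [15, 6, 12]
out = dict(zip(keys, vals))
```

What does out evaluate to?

Step 1: zip pairs keys with values:
  'e' -> 15
  'a' -> 6
  'c' -> 12
Therefore out = {'e': 15, 'a': 6, 'c': 12}.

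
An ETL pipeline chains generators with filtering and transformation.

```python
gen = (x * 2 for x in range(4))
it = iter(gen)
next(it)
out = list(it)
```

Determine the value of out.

Step 1: Generator produces [0, 2, 4, 6].
Step 2: next(it) consumes first element (0).
Step 3: list(it) collects remaining: [2, 4, 6].
Therefore out = [2, 4, 6].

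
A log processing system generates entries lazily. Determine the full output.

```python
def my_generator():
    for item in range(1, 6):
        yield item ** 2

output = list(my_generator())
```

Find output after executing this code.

Step 1: For each item in range(1, 6), yield item**2:
  item=1: yield 1**2 = 1
  item=2: yield 2**2 = 4
  item=3: yield 3**2 = 9
  item=4: yield 4**2 = 16
  item=5: yield 5**2 = 25
Therefore output = [1, 4, 9, 16, 25].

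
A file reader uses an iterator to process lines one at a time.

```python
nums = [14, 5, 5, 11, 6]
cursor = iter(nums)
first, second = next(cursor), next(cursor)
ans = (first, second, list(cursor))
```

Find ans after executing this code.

Step 1: Create iterator over [14, 5, 5, 11, 6].
Step 2: first = 14, second = 5.
Step 3: Remaining elements: [5, 11, 6].
Therefore ans = (14, 5, [5, 11, 6]).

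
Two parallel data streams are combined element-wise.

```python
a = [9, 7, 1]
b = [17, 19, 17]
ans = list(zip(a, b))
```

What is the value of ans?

Step 1: zip pairs elements at same index:
  Index 0: (9, 17)
  Index 1: (7, 19)
  Index 2: (1, 17)
Therefore ans = [(9, 17), (7, 19), (1, 17)].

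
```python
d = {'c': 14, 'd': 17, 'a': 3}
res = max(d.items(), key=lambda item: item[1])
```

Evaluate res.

Step 1: Find item with maximum value:
  ('c', 14)
  ('d', 17)
  ('a', 3)
Step 2: Maximum value is 17 at key 'd'.
Therefore res = ('d', 17).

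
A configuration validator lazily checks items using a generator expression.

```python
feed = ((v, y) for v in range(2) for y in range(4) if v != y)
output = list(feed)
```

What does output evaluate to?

Step 1: Nested generator over range(2) x range(4) where v != y:
  (0, 0): excluded (v == y)
  (0, 1): included
  (0, 2): included
  (0, 3): included
  (1, 0): included
  (1, 1): excluded (v == y)
  (1, 2): included
  (1, 3): included
Therefore output = [(0, 1), (0, 2), (0, 3), (1, 0), (1, 2), (1, 3)].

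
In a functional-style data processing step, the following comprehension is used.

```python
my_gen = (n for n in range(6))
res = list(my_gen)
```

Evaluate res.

Step 1: Generator expression iterates range(6): [0, 1, 2, 3, 4, 5].
Step 2: list() collects all values.
Therefore res = [0, 1, 2, 3, 4, 5].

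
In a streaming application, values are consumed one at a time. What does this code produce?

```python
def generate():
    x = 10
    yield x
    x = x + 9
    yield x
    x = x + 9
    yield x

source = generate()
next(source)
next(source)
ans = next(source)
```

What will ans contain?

Step 1: Trace through generator execution:
  Yield 1: x starts at 10, yield 10
  Yield 2: x = 10 + 9 = 19, yield 19
  Yield 3: x = 19 + 9 = 28, yield 28
Step 2: First next() gets 10, second next() gets the second value, third next() yields 28.
Therefore ans = 28.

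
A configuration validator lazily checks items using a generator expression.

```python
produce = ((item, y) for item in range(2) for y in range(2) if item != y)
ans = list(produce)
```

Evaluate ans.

Step 1: Nested generator over range(2) x range(2) where item != y:
  (0, 0): excluded (item == y)
  (0, 1): included
  (1, 0): included
  (1, 1): excluded (item == y)
Therefore ans = [(0, 1), (1, 0)].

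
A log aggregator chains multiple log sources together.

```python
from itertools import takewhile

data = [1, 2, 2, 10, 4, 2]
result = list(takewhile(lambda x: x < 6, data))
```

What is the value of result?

Step 1: takewhile stops at first element >= 6:
  1 < 6: take
  2 < 6: take
  2 < 6: take
  10 >= 6: stop
Therefore result = [1, 2, 2].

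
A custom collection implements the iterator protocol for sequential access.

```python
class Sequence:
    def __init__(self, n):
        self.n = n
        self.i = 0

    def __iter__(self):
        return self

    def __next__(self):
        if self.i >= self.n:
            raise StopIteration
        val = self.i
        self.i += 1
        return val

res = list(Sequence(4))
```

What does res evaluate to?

Step 1: Sequence(4) creates an iterator counting 0 to 3.
Step 2: list() consumes all values: [0, 1, 2, 3].
Therefore res = [0, 1, 2, 3].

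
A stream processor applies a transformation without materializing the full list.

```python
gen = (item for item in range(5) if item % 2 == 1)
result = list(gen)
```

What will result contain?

Step 1: Filter range(5) keeping only odd values:
  item=0: even, excluded
  item=1: odd, included
  item=2: even, excluded
  item=3: odd, included
  item=4: even, excluded
Therefore result = [1, 3].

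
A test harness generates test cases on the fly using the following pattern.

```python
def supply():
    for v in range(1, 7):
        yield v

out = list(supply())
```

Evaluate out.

Step 1: The generator yields each value from range(1, 7).
Step 2: list() consumes all yields: [1, 2, 3, 4, 5, 6].
Therefore out = [1, 2, 3, 4, 5, 6].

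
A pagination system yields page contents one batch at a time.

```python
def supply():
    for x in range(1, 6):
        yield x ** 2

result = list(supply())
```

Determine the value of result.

Step 1: For each x in range(1, 6), yield x**2:
  x=1: yield 1**2 = 1
  x=2: yield 2**2 = 4
  x=3: yield 3**2 = 9
  x=4: yield 4**2 = 16
  x=5: yield 5**2 = 25
Therefore result = [1, 4, 9, 16, 25].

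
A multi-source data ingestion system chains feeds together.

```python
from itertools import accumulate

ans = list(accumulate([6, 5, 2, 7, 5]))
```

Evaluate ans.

Step 1: accumulate computes running sums:
  + 6 = 6
  + 5 = 11
  + 2 = 13
  + 7 = 20
  + 5 = 25
Therefore ans = [6, 11, 13, 20, 25].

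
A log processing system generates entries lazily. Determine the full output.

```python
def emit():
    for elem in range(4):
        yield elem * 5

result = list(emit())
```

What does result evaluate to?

Step 1: For each elem in range(4), yield elem * 5:
  elem=0: yield 0 * 5 = 0
  elem=1: yield 1 * 5 = 5
  elem=2: yield 2 * 5 = 10
  elem=3: yield 3 * 5 = 15
Therefore result = [0, 5, 10, 15].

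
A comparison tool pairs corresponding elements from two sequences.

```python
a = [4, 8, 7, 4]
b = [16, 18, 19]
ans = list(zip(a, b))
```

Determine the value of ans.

Step 1: zip stops at shortest (len(a)=4, len(b)=3):
  Index 0: (4, 16)
  Index 1: (8, 18)
  Index 2: (7, 19)
Step 2: Last element of a (4) has no pair, dropped.
Therefore ans = [(4, 16), (8, 18), (7, 19)].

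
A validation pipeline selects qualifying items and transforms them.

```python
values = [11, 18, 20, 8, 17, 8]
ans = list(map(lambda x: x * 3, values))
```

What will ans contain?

Step 1: Apply lambda x: x * 3 to each element:
  11 -> 33
  18 -> 54
  20 -> 60
  8 -> 24
  17 -> 51
  8 -> 24
Therefore ans = [33, 54, 60, 24, 51, 24].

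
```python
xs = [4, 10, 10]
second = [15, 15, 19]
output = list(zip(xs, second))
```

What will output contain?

Step 1: zip pairs elements at same index:
  Index 0: (4, 15)
  Index 1: (10, 15)
  Index 2: (10, 19)
Therefore output = [(4, 15), (10, 15), (10, 19)].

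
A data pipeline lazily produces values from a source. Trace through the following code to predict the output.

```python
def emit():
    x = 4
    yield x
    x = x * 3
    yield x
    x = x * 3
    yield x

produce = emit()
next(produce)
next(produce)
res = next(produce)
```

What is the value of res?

Step 1: Trace through generator execution:
  Yield 1: x starts at 4, yield 4
  Yield 2: x = 4 * 3 = 12, yield 12
  Yield 3: x = 12 * 3 = 36, yield 36
Step 2: First next() gets 4, second next() gets the second value, third next() yields 36.
Therefore res = 36.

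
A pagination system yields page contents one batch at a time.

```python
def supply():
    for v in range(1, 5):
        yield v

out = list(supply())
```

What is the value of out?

Step 1: The generator yields each value from range(1, 5).
Step 2: list() consumes all yields: [1, 2, 3, 4].
Therefore out = [1, 2, 3, 4].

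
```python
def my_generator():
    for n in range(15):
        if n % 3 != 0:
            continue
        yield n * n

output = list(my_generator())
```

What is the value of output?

Step 1: Only yield n**2 when n is divisible by 3:
  n=0: 0 % 3 == 0, yield 0**2 = 0
  n=3: 3 % 3 == 0, yield 3**2 = 9
  n=6: 6 % 3 == 0, yield 6**2 = 36
  n=9: 9 % 3 == 0, yield 9**2 = 81
  n=12: 12 % 3 == 0, yield 12**2 = 144
Therefore output = [0, 9, 36, 81, 144].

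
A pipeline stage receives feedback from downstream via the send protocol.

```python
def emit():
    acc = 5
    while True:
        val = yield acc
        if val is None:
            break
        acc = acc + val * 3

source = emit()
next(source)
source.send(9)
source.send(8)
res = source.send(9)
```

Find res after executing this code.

Step 1: next() -> yield acc=5.
Step 2: send(9) -> val=9, acc = 5 + 9*3 = 32, yield 32.
Step 3: send(8) -> val=8, acc = 32 + 8*3 = 56, yield 56.
Step 4: send(9) -> val=9, acc = 56 + 9*3 = 83, yield 83.
Therefore res = 83.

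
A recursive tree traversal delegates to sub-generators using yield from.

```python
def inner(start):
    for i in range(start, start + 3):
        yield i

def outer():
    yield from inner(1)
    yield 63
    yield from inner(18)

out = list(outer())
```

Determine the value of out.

Step 1: outer() delegates to inner(1):
  yield 1
  yield 2
  yield 3
Step 2: yield 63
Step 3: Delegates to inner(18):
  yield 18
  yield 19
  yield 20
Therefore out = [1, 2, 3, 63, 18, 19, 20].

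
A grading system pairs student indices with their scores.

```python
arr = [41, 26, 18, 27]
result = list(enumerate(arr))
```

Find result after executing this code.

Step 1: enumerate pairs each element with its index:
  (0, 41)
  (1, 26)
  (2, 18)
  (3, 27)
Therefore result = [(0, 41), (1, 26), (2, 18), (3, 27)].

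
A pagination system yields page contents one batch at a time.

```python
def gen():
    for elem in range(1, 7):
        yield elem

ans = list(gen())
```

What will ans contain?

Step 1: The generator yields each value from range(1, 7).
Step 2: list() consumes all yields: [1, 2, 3, 4, 5, 6].
Therefore ans = [1, 2, 3, 4, 5, 6].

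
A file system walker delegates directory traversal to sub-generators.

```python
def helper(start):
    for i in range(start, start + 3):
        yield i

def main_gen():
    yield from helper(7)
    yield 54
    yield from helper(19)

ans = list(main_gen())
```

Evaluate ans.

Step 1: main_gen() delegates to helper(7):
  yield 7
  yield 8
  yield 9
Step 2: yield 54
Step 3: Delegates to helper(19):
  yield 19
  yield 20
  yield 21
Therefore ans = [7, 8, 9, 54, 19, 20, 21].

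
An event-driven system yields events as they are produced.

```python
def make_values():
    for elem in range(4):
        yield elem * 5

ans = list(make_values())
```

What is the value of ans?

Step 1: For each elem in range(4), yield elem * 5:
  elem=0: yield 0 * 5 = 0
  elem=1: yield 1 * 5 = 5
  elem=2: yield 2 * 5 = 10
  elem=3: yield 3 * 5 = 15
Therefore ans = [0, 5, 10, 15].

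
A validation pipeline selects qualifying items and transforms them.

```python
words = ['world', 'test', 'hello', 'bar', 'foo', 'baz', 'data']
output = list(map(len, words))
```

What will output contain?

Step 1: Map len() to each word:
  'world' -> 5
  'test' -> 4
  'hello' -> 5
  'bar' -> 3
  'foo' -> 3
  'baz' -> 3
  'data' -> 4
Therefore output = [5, 4, 5, 3, 3, 3, 4].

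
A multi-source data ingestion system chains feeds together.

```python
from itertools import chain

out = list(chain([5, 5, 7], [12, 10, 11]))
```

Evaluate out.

Step 1: chain() concatenates iterables: [5, 5, 7] + [12, 10, 11].
Therefore out = [5, 5, 7, 12, 10, 11].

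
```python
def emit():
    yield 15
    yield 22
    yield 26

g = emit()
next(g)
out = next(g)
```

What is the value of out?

Step 1: emit() creates a generator.
Step 2: next(g) yields 15 (consumed and discarded).
Step 3: next(g) yields 22, assigned to out.
Therefore out = 22.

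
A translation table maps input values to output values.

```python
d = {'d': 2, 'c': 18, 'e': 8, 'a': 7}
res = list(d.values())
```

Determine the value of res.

Step 1: d.values() returns the dictionary values in insertion order.
Therefore res = [2, 18, 8, 7].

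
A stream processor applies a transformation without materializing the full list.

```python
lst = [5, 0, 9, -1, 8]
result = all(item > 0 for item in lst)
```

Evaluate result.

Step 1: Check item > 0 for each element in [5, 0, 9, -1, 8]:
  5 > 0: True
  0 > 0: False
  9 > 0: True
  -1 > 0: False
  8 > 0: True
Step 2: all() returns False.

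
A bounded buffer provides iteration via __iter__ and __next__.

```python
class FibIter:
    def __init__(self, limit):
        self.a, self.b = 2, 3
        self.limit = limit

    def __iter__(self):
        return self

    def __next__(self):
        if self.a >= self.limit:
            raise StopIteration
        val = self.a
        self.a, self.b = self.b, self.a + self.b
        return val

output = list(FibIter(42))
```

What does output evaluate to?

Step 1: Fibonacci-like sequence (a=2, b=3) until >= 42:
  Yield 2, then a,b = 3,5
  Yield 3, then a,b = 5,8
  Yield 5, then a,b = 8,13
  Yield 8, then a,b = 13,21
  Yield 13, then a,b = 21,34
  Yield 21, then a,b = 34,55
  Yield 34, then a,b = 55,89
Step 2: 55 >= 42, stop.
Therefore output = [2, 3, 5, 8, 13, 21, 34].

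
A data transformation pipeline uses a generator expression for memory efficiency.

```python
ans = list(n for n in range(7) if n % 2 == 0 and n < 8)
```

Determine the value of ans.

Step 1: Filter range(7) where n % 2 == 0 and n < 8:
  n=0: both conditions met, included
  n=1: excluded (1 % 2 != 0)
  n=2: both conditions met, included
  n=3: excluded (3 % 2 != 0)
  n=4: both conditions met, included
  n=5: excluded (5 % 2 != 0)
  n=6: both conditions met, included
Therefore ans = [0, 2, 4, 6].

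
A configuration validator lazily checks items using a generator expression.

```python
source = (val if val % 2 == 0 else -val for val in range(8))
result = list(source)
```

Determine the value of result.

Step 1: For each val in range(8), yield val if even, else -val:
  val=0: even, yield 0
  val=1: odd, yield -1
  val=2: even, yield 2
  val=3: odd, yield -3
  val=4: even, yield 4
  val=5: odd, yield -5
  val=6: even, yield 6
  val=7: odd, yield -7
Therefore result = [0, -1, 2, -3, 4, -5, 6, -7].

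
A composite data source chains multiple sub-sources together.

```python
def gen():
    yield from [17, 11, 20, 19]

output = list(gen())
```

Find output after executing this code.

Step 1: yield from delegates to the iterable, yielding each element.
Step 2: Collected values: [17, 11, 20, 19].
Therefore output = [17, 11, 20, 19].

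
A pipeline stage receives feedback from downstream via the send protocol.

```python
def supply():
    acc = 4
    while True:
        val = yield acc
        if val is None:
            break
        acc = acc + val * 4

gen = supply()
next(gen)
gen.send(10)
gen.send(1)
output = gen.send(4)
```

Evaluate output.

Step 1: next() -> yield acc=4.
Step 2: send(10) -> val=10, acc = 4 + 10*4 = 44, yield 44.
Step 3: send(1) -> val=1, acc = 44 + 1*4 = 48, yield 48.
Step 4: send(4) -> val=4, acc = 48 + 4*4 = 64, yield 64.
Therefore output = 64.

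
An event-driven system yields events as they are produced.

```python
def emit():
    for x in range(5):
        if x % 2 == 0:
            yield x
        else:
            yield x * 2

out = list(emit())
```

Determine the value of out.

Step 1: For each x in range(5), yield x if even, else x*2:
  x=0 (even): yield 0
  x=1 (odd): yield 1*2 = 2
  x=2 (even): yield 2
  x=3 (odd): yield 3*2 = 6
  x=4 (even): yield 4
Therefore out = [0, 2, 2, 6, 4].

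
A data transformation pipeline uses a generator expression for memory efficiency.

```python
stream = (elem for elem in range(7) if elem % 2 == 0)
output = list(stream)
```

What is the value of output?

Step 1: Filter range(7) keeping only even values:
  elem=0: even, included
  elem=1: odd, excluded
  elem=2: even, included
  elem=3: odd, excluded
  elem=4: even, included
  elem=5: odd, excluded
  elem=6: even, included
Therefore output = [0, 2, 4, 6].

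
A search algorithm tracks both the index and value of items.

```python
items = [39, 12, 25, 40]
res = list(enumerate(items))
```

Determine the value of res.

Step 1: enumerate pairs each element with its index:
  (0, 39)
  (1, 12)
  (2, 25)
  (3, 40)
Therefore res = [(0, 39), (1, 12), (2, 25), (3, 40)].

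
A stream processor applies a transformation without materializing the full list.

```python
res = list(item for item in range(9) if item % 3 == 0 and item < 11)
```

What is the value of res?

Step 1: Filter range(9) where item % 3 == 0 and item < 11:
  item=0: both conditions met, included
  item=1: excluded (1 % 3 != 0)
  item=2: excluded (2 % 3 != 0)
  item=3: both conditions met, included
  item=4: excluded (4 % 3 != 0)
  item=5: excluded (5 % 3 != 0)
  item=6: both conditions met, included
  item=7: excluded (7 % 3 != 0)
  item=8: excluded (8 % 3 != 0)
Therefore res = [0, 3, 6].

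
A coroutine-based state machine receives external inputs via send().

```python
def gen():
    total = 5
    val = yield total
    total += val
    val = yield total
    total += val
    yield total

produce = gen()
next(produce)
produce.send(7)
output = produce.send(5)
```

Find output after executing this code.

Step 1: next() -> yield total=5.
Step 2: send(7) -> val=7, total = 5+7 = 12, yield 12.
Step 3: send(5) -> val=5, total = 12+5 = 17, yield 17.
Therefore output = 17.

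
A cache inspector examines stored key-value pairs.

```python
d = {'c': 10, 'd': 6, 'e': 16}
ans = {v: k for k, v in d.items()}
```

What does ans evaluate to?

Step 1: Invert dict (swap keys and values):
  'c': 10 -> 10: 'c'
  'd': 6 -> 6: 'd'
  'e': 16 -> 16: 'e'
Therefore ans = {10: 'c', 6: 'd', 16: 'e'}.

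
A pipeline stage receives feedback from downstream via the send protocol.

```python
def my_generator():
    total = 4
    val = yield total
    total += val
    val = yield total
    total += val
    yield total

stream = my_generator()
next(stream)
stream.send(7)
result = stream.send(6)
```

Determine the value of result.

Step 1: next() -> yield total=4.
Step 2: send(7) -> val=7, total = 4+7 = 11, yield 11.
Step 3: send(6) -> val=6, total = 11+6 = 17, yield 17.
Therefore result = 17.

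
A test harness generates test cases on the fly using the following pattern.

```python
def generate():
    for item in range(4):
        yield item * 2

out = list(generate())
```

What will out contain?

Step 1: For each item in range(4), yield item * 2:
  item=0: yield 0 * 2 = 0
  item=1: yield 1 * 2 = 2
  item=2: yield 2 * 2 = 4
  item=3: yield 3 * 2 = 6
Therefore out = [0, 2, 4, 6].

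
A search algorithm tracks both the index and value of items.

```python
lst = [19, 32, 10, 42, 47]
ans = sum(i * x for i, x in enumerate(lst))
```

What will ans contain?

Step 1: Compute i * x for each (i, x) in enumerate([19, 32, 10, 42, 47]):
  i=0, x=19: 0*19 = 0
  i=1, x=32: 1*32 = 32
  i=2, x=10: 2*10 = 20
  i=3, x=42: 3*42 = 126
  i=4, x=47: 4*47 = 188
Step 2: sum = 0 + 32 + 20 + 126 + 188 = 366.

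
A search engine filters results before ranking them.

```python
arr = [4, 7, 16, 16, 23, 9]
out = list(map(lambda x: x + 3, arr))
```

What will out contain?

Step 1: Apply lambda x: x + 3 to each element:
  4 -> 7
  7 -> 10
  16 -> 19
  16 -> 19
  23 -> 26
  9 -> 12
Therefore out = [7, 10, 19, 19, 26, 12].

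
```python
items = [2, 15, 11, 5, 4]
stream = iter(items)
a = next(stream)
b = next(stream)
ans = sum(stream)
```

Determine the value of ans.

Step 1: Create iterator over [2, 15, 11, 5, 4].
Step 2: a = next() = 2, b = next() = 15.
Step 3: sum() of remaining [11, 5, 4] = 20.
Therefore ans = 20.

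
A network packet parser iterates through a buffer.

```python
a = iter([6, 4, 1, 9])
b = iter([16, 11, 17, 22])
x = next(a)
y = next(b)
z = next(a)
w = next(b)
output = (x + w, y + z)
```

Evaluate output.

Step 1: a iterates [6, 4, 1, 9], b iterates [16, 11, 17, 22].
Step 2: x = next(a) = 6, y = next(b) = 16.
Step 3: z = next(a) = 4, w = next(b) = 11.
Step 4: output = (6 + 11, 16 + 4) = (17, 20).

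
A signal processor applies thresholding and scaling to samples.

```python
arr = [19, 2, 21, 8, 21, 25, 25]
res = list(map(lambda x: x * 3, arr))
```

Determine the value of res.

Step 1: Apply lambda x: x * 3 to each element:
  19 -> 57
  2 -> 6
  21 -> 63
  8 -> 24
  21 -> 63
  25 -> 75
  25 -> 75
Therefore res = [57, 6, 63, 24, 63, 75, 75].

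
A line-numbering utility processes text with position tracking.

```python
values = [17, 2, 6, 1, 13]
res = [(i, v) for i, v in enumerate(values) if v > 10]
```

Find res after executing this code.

Step 1: Filter enumerate([17, 2, 6, 1, 13]) keeping v > 10:
  (0, 17): 17 > 10, included
  (1, 2): 2 <= 10, excluded
  (2, 6): 6 <= 10, excluded
  (3, 1): 1 <= 10, excluded
  (4, 13): 13 > 10, included
Therefore res = [(0, 17), (4, 13)].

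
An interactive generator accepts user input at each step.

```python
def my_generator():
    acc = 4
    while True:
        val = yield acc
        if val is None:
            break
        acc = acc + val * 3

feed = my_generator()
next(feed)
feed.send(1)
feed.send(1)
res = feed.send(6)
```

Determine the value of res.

Step 1: next() -> yield acc=4.
Step 2: send(1) -> val=1, acc = 4 + 1*3 = 7, yield 7.
Step 3: send(1) -> val=1, acc = 7 + 1*3 = 10, yield 10.
Step 4: send(6) -> val=6, acc = 10 + 6*3 = 28, yield 28.
Therefore res = 28.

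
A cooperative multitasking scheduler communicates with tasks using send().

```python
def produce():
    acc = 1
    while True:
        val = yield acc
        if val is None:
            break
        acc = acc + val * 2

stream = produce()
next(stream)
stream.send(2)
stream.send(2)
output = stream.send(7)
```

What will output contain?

Step 1: next() -> yield acc=1.
Step 2: send(2) -> val=2, acc = 1 + 2*2 = 5, yield 5.
Step 3: send(2) -> val=2, acc = 5 + 2*2 = 9, yield 9.
Step 4: send(7) -> val=7, acc = 9 + 7*2 = 23, yield 23.
Therefore output = 23.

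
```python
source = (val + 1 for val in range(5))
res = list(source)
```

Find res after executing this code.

Step 1: For each val in range(5), compute val+1:
  val=0: 0+1 = 1
  val=1: 1+1 = 2
  val=2: 2+1 = 3
  val=3: 3+1 = 4
  val=4: 4+1 = 5
Therefore res = [1, 2, 3, 4, 5].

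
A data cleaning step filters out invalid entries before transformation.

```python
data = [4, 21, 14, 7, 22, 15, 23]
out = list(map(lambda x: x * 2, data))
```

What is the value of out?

Step 1: Apply lambda x: x * 2 to each element:
  4 -> 8
  21 -> 42
  14 -> 28
  7 -> 14
  22 -> 44
  15 -> 30
  23 -> 46
Therefore out = [8, 42, 28, 14, 44, 30, 46].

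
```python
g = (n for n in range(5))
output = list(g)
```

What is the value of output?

Step 1: Generator expression iterates range(5): [0, 1, 2, 3, 4].
Step 2: list() collects all values.
Therefore output = [0, 1, 2, 3, 4].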